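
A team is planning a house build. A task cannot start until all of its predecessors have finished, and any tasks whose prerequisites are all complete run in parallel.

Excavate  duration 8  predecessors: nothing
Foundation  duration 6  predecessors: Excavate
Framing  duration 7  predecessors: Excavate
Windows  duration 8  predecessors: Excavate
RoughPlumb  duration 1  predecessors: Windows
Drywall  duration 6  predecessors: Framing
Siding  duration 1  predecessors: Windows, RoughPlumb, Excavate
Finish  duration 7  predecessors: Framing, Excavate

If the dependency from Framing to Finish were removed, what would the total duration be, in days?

21

With the dependency in place, Excavate→Framing→Finish = 8+7+7 = 22 sets the finish at 22 days.
Without Framing→Finish, Finish's earliest start moves from 15 to 8.
After: Excavate→Framing→Drywall = 8+7+6 = 21 → 21 days.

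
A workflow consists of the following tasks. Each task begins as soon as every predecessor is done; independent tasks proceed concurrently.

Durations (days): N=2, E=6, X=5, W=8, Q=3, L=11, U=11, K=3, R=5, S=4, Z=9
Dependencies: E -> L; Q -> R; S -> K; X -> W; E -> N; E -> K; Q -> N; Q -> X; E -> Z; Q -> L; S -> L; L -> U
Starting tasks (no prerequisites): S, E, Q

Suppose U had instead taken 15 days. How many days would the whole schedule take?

Critical path before the change: E→L→U = 6+11+11 = 28 giving 28 days.
U lies on that path, so at 15 days the path becomes 32 days.
No other chain overtakes it, so the finish is 32 days.

32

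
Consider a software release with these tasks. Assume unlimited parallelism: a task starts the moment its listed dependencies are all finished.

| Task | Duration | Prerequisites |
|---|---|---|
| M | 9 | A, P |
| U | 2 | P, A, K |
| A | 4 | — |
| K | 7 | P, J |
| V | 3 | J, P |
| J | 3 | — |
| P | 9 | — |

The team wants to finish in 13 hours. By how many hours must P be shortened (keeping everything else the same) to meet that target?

5

Current finish: 18 hours; target: 13.
P is on every critical path, so each hour cut from P cuts the finish by one (this holds down to a finish of 13).
Need 18 − 13 = 5 hours off P → P becomes 4 hours, finish becomes 13.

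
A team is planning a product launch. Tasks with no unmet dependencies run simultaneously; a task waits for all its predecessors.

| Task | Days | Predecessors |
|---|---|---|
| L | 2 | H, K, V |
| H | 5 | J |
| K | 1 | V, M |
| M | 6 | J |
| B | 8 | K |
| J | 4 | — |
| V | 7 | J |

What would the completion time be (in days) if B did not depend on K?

14

Original critical path: J→V→K→B = 4+7+1+8 = 20 ⇒ 20 days.
Without K→B, B's earliest start moves from 12 to 0.
The longest chain is now J→V→K→L = 4+7+1+2 = 14, so the product launch takes 14 days.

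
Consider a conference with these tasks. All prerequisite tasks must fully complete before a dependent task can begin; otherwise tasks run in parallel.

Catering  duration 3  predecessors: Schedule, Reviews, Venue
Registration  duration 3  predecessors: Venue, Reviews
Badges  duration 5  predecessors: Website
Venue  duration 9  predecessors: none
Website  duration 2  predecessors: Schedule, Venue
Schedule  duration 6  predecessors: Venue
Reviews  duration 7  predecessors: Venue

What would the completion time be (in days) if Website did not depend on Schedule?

With the dependency in place, Venue→Schedule→Website→Badges = 9+6+2+5 = 22 sets the finish at 22 days.
Without Schedule→Website, Website's earliest start moves from 15 to 9.
The longest chain is now Venue→Reviews→Registration = 9+7+3 = 19, so the project takes 19 days.

19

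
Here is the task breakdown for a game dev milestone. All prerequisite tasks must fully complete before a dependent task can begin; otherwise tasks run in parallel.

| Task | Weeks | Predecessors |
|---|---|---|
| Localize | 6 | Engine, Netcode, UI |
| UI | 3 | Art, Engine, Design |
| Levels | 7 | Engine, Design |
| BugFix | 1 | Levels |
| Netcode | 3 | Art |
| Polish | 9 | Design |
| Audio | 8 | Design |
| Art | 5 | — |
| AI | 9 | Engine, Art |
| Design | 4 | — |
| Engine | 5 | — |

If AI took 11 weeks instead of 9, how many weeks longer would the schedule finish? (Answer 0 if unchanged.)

2

The binding path is Engine→AI = 5+9 = 14; finish at 14 weeks.
AI lies on that path, so at 11 weeks the path becomes 16 weeks.
That remains the longest chain; total 16 weeks.
Change in finish: 16 − 14 = +2 weeks.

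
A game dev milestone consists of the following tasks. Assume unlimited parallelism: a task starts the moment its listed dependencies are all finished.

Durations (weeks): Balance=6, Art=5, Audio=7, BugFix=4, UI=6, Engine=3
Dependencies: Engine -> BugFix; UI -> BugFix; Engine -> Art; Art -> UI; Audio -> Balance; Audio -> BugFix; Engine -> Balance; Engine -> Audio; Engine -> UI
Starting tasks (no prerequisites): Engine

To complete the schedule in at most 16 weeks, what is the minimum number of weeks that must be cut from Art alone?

Current finish: 18 weeks; target: 16.
Art is on every critical path, so each week cut from Art cuts the finish by one (this holds down to a finish of 16).
Need 18 − 16 = 2 weeks off Art → Art becomes 3 weeks, finish becomes 16.

2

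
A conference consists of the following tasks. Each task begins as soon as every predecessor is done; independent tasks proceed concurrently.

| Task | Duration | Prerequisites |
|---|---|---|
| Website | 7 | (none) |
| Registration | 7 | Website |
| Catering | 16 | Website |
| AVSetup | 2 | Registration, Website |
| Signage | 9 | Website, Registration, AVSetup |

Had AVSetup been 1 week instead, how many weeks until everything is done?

Actual critical path: Website→Registration→AVSetup→Signage = 7+7+2+9 = 25 ⇒ 25 weeks.
AVSetup lies on that path, so at 1 week the path becomes 24 weeks.
No other chain overtakes it, so the finish is 24 weeks.

24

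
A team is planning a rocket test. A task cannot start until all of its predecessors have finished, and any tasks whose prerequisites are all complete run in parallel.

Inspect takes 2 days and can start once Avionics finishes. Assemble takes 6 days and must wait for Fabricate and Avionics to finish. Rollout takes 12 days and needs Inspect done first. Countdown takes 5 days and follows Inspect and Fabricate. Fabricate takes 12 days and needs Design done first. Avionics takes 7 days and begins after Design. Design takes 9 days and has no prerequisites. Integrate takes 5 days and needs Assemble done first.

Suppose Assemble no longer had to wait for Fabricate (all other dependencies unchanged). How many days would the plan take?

With the dependency in place, Design→Fabricate→Assemble→Integrate = 9+12+6+5 = 32 sets the finish at 32 days.
Without Fabricate→Assemble, Assemble's earliest start moves from 21 to 16.
The longest chain is now Design→Avionics→Inspect→Rollout = 9+7+2+12 = 30, so the plan takes 30 days.

30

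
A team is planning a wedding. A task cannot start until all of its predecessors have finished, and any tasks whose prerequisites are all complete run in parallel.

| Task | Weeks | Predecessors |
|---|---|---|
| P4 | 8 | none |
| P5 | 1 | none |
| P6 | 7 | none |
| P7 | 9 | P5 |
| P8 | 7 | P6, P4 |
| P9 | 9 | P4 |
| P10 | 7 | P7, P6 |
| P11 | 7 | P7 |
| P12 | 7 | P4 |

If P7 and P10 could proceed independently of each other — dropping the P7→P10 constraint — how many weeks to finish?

17

With the dependency in place, P4→P9 = 8+9 = 17 sets the finish at 17 weeks.
Without P7→P10, P10's earliest start moves from 10 to 7.
New critical path: P4→P9 = 8+9 = 17 ⇒ 17 weeks.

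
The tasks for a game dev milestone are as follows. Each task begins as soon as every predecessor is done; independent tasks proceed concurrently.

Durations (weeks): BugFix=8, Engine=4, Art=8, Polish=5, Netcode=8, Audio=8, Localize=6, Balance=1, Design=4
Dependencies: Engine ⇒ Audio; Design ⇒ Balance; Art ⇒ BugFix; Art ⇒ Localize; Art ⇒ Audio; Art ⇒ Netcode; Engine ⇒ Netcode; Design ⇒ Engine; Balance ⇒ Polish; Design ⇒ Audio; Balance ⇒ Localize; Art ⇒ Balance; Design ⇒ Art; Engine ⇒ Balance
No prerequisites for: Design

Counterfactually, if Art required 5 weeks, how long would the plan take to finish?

17

As given, the longest chain is Design→Art→Audio = 4+8+8 = 20, so the finish is 20 weeks.
Since Art is critical, the -3 change carries straight to that chain (now 17 weeks).
That remains the longest chain; total 17 weeks.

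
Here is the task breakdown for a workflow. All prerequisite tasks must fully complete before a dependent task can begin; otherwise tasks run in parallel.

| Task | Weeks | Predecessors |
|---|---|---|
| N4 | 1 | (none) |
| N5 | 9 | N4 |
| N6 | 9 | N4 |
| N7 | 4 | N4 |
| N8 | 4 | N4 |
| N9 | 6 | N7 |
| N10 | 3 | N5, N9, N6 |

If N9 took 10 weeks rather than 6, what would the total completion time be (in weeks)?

Critical path before the change: N4→N7→N9→N10 = 1+4+6+3 = 14 giving 14 weeks.
N9 is on the critical path; changing it to 10 makes that path 18 weeks.
The critical path is still N4→N7→N9→N10; finish is now 18 weeks.

18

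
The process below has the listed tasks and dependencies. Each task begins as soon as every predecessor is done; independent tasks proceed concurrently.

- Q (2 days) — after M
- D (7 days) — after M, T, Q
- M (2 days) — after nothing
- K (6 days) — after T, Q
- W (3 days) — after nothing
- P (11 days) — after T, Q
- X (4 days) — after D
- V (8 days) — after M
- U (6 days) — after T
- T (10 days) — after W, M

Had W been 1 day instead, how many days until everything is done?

23

Actual critical path: W→T→D→X = 3+10+7+4 = 24 ⇒ 24 days.
Since W is critical, the -2 change carries straight to that chain (now 22 days).
The binding chain switches to M→T→D→X = 2+10+7+4 = 23; finish 23 days.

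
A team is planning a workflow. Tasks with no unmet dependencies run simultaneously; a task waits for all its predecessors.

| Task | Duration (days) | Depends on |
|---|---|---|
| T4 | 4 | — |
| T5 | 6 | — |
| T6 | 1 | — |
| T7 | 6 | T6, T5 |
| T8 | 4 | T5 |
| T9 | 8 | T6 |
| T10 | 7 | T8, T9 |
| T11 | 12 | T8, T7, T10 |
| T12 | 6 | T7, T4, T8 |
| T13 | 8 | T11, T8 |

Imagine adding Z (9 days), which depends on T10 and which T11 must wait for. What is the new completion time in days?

Originally the plan takes 37 days.
With Z inserted, T11 now waits for max(T8, T7, T10, Z).
New critical path: T5→T8→T10→Z→T11→T13 = 6+4+7+9+12+8 = 46 ⇒ 46 days.

46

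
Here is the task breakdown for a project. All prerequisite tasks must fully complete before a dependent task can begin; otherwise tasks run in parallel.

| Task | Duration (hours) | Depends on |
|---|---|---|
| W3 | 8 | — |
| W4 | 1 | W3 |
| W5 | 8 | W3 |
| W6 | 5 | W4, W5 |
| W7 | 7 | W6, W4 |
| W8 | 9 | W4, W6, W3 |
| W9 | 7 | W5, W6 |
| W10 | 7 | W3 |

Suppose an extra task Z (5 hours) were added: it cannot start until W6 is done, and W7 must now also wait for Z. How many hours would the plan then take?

33

Originally the plan takes 30 hours.
With Z inserted, W7 now waits for max(W6, W4, Z).
New critical path: W3→W5→W6→Z→W7 = 8+8+5+5+7 = 33 ⇒ 33 hours.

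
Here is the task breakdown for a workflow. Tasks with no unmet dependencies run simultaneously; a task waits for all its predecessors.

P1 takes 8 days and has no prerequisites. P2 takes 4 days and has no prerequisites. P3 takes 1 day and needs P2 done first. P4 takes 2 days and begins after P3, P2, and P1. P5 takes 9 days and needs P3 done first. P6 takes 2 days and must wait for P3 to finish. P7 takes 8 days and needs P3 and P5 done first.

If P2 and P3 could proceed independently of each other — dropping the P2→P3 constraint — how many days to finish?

With the dependency in place, P2→P3→P5→P7 = 4+1+9+8 = 22 sets the finish at 22 days.
Without P2→P3, P3's earliest start moves from 4 to 0.
After: P3→P5→P7 = 1+9+8 = 18 → 18 days.

18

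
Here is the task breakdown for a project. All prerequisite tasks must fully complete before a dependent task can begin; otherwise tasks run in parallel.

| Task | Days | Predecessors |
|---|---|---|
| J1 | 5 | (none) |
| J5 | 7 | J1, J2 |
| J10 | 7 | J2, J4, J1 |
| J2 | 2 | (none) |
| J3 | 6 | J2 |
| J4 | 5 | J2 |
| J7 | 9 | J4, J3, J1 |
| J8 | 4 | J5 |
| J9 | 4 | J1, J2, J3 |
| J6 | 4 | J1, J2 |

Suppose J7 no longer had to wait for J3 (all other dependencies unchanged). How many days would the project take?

With the dependency in place, J2→J3→J7 = 2+6+9 = 17 sets the finish at 17 days.
Without J3→J7, J7's earliest start moves from 8 to 7.
The longest chain is now J1→J5→J8 = 5+7+4 = 16, so the project takes 16 days.

16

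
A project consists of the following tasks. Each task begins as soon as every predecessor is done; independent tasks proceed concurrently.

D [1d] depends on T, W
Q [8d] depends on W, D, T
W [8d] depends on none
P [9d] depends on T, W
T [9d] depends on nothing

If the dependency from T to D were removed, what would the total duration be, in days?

18

Before: longest chain T→D→Q = 9+1+8 = 18, finish 18.
Without T→D, D's earliest start moves from 9 to 8.
New critical path: T→P = 9+9 = 18 ⇒ 18 days.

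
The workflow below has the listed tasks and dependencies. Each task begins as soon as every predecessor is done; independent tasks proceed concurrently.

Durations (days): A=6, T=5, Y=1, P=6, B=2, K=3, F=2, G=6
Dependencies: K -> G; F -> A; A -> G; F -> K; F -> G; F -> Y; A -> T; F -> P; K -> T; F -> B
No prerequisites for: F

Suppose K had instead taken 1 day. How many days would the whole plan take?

Critical path before the change: F→A→G = 2+6+6 = 14 giving 14 days.
K has 3 days of float (longest path through it is 11).
That remains the longest chain; total 14 days.

14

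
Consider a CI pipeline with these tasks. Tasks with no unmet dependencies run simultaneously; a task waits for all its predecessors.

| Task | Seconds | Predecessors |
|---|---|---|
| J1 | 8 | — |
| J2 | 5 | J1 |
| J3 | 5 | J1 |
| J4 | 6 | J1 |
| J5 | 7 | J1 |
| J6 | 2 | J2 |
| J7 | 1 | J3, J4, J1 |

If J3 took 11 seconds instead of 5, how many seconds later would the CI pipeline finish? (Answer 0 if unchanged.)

5

The binding path is J1→J2→J6 = 8+5+2 = 15; finish at 15 seconds.
J3 has 1 second of float (longest path through it is 14).
Now J1→J3→J7 = 8+11+1 = 20 is longest, so the finish becomes 20 seconds.
Change in finish: 20 − 15 = +5 seconds.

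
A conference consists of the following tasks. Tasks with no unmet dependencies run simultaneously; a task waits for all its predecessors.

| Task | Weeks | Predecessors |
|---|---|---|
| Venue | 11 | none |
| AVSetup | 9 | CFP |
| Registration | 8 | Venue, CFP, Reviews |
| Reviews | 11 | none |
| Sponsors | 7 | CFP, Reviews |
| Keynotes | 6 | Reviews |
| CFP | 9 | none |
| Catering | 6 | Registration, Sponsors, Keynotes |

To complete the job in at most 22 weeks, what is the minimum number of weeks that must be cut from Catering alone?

3

Current finish: 25 weeks; target: 22.
Catering is on every critical path, so each week cut from Catering cuts the finish by one (this holds down to a finish of 20).
Need 25 − 22 = 3 weeks off Catering → Catering becomes 3 weeks, finish becomes 22.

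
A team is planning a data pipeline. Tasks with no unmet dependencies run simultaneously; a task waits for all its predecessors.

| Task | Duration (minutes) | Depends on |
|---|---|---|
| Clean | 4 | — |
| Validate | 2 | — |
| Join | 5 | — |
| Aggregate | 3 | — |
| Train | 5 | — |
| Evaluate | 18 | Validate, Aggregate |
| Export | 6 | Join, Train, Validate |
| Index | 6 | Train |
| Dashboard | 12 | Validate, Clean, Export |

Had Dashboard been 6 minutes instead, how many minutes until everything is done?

21

Critical path before the change: Join→Export→Dashboard = 5+6+12 = 23 giving 23 minutes.
Since Dashboard is critical, the -6 change carries straight to that chain (now 17 minutes).
Now Aggregate→Evaluate = 3+18 = 21 is longest, so the finish becomes 21 minutes.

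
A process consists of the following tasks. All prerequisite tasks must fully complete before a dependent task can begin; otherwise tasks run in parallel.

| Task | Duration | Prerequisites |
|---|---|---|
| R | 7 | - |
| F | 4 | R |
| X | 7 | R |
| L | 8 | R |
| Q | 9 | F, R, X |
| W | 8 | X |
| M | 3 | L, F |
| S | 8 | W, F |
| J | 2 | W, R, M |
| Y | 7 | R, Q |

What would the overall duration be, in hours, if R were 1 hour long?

24

The binding path is R→X→Q→Y = 7+7+9+7 = 30; finish at 30 hours.
R lies on that path, so at 1 hour the path becomes 24 hours.
No other chain overtakes it, so the finish is 24 hours.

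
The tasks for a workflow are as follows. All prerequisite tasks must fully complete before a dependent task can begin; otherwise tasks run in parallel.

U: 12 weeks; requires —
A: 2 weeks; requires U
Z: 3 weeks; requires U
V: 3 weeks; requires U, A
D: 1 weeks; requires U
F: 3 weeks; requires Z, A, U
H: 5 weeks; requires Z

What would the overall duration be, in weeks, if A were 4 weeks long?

20

Actual critical path: U→Z→H = 12+3+5 = 20 ⇒ 20 weeks.
A has 3 weeks of float (longest path through it is 17).
That remains the longest chain; total 20 weeks.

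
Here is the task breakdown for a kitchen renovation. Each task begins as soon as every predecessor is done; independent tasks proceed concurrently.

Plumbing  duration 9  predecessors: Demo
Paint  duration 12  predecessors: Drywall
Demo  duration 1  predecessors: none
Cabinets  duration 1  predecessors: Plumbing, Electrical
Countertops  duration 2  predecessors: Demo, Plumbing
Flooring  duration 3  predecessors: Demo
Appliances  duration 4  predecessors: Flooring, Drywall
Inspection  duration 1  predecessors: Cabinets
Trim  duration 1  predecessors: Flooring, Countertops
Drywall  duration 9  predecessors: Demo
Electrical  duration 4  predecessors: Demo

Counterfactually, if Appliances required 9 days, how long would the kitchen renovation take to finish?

22

Actual critical path: Demo→Drywall→Paint = 1+9+12 = 22 ⇒ 22 days.
The longest path through Appliances is only 14 days, so Appliances has float 8.
That remains the longest chain; total 22 days.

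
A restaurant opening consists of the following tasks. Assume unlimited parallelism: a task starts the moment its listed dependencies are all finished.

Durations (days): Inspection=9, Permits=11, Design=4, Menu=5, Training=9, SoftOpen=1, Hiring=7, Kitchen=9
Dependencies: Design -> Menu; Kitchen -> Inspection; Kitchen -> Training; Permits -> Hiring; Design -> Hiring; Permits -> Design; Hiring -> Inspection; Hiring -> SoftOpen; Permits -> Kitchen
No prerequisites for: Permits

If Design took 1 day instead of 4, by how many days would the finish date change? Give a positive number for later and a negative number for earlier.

As given, the longest chain is Permits→Design→Hiring→Inspection = 11+4+7+9 = 31, so the finish is 31 days.
Since Design is critical, the -3 change carries straight to that chain (now 28 days).
New critical path: Permits→Kitchen→Training = 11+9+9 = 29 ⇒ 29 days.
Change in finish: 29 − 31 = -2 days.

-2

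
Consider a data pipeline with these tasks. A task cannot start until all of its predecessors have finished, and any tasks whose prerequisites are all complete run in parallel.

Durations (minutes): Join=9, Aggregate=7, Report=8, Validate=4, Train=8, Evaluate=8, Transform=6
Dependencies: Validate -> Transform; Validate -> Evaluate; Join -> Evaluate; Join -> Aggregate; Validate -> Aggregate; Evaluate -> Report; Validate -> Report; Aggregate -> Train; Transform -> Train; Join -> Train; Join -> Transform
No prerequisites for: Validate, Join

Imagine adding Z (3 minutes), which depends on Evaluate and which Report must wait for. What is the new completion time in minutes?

28

Originally the job takes 25 minutes.
With Z inserted, Report now waits for max(Evaluate, Validate, Z).
New critical path: Join→Evaluate→Z→Report = 9+8+3+8 = 28 ⇒ 28 minutes.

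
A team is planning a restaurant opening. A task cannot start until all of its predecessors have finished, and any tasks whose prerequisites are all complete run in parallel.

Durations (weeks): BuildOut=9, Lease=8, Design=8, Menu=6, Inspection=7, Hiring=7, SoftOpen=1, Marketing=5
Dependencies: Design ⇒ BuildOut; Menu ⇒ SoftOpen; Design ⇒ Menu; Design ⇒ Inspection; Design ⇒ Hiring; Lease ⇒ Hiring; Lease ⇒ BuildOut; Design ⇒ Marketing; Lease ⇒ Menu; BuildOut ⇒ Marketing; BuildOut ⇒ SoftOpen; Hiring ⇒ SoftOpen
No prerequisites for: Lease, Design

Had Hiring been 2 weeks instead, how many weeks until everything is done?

Critical path before the change: Lease→BuildOut→Marketing = 8+9+5 = 22 giving 22 weeks.
Hiring is off the critical path — its longest chain is 16 weeks, giving 6 of slack.
That remains the longest chain; total 22 weeks.

22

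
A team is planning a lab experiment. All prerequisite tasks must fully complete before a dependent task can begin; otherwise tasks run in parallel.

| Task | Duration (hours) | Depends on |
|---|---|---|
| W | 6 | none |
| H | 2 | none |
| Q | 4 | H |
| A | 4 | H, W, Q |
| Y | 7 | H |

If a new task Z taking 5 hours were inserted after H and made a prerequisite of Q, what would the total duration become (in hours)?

Originally the job takes 10 hours.
With Z inserted, Q now waits for max(H, Z).
New critical path: H→Z→Q→A = 2+5+4+4 = 15 ⇒ 15 hours.

15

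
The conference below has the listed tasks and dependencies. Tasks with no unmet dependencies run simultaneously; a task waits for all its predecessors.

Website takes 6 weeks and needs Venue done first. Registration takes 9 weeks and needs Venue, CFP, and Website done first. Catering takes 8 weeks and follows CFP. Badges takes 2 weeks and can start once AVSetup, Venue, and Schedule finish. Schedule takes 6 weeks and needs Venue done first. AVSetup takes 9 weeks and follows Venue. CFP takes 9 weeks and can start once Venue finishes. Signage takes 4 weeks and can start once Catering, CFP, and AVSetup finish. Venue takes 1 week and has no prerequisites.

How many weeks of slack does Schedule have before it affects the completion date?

Critical path: Venue→CFP→Catering→Signage = 1+9+8+4 = 22, so the finish is 22 weeks.
Schedule finishes as early as 7 and must finish by 20.
Slack of Schedule = 14 − 1 = 13 weeks.

13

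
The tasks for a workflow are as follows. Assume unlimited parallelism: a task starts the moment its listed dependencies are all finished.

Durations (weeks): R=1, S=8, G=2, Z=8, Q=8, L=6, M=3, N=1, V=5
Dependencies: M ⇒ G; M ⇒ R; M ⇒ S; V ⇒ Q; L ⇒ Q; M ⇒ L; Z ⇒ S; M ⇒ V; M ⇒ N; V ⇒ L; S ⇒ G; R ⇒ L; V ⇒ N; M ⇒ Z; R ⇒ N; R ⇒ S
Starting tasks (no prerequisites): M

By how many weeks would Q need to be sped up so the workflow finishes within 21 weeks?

1

Current finish: 22 weeks; target: 21.
Q is on every critical path, so each week cut from Q cuts the finish by one (this holds down to a finish of 21).
Need 22 − 21 = 1 week off Q → Q becomes 7 weeks, finish becomes 21.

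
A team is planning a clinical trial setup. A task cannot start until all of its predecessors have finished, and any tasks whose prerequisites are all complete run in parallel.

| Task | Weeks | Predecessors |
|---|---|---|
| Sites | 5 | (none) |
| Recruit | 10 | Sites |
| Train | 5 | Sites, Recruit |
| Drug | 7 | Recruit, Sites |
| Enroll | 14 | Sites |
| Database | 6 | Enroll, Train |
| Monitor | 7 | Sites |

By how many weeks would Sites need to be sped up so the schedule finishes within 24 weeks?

2

Current finish: 26 weeks; target: 24.
Sites is on every critical path, so each week cut from Sites cuts the finish by one (this holds down to a finish of 22).
Need 26 − 24 = 2 weeks off Sites → Sites becomes 3 weeks, finish becomes 24.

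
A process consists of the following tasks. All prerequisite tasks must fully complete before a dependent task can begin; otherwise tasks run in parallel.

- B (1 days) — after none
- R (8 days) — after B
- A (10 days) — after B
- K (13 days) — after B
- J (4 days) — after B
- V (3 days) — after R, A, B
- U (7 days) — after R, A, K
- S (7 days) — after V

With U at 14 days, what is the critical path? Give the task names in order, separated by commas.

B, K, U

Actual critical path: B→K→U = 1+13+7 = 21 ⇒ 21 days.
Since U is critical, the +7 change carries straight to that chain (now 28 days).
That remains the longest chain; total 28 days.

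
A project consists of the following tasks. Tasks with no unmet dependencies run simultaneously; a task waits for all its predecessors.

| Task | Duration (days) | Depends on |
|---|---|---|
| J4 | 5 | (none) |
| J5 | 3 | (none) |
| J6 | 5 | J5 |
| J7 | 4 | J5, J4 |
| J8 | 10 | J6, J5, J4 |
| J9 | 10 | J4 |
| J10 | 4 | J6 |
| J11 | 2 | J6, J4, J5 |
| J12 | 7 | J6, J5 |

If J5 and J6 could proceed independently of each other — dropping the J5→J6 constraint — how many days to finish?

15

Before: longest chain J5→J6→J8 = 3+5+10 = 18, finish 18.
Without J5→J6, J6's earliest start moves from 3 to 0.
The longest chain is now J4→J8 = 5+10 = 15, so the project takes 15 days.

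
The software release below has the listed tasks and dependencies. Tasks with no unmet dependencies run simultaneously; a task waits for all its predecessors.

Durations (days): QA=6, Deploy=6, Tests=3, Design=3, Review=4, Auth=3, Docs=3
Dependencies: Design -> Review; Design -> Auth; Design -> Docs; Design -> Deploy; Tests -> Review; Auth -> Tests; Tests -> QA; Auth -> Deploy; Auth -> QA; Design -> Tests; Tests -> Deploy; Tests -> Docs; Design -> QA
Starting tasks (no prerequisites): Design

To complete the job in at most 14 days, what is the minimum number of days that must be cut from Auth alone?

Current finish: 15 days; target: 14.
Auth is on every critical path, so each day cut from Auth cuts the finish by one (this holds down to a finish of 13).
Need 15 − 14 = 1 day off Auth → Auth becomes 2 days, finish becomes 14.

1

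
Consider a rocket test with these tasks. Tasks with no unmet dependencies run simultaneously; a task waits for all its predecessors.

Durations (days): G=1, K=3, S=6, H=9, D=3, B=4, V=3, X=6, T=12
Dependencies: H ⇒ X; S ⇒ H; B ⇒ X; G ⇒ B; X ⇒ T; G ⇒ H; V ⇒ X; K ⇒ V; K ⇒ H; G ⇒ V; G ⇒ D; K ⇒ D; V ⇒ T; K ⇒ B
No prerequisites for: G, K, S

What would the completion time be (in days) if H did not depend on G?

33

Original critical path: S→H→X→T = 6+9+6+12 = 33 ⇒ 33 days.
Dropping G→H doesn't change H's earliest start (6); another predecessor still binds.
New critical path: S→H→X→T = 6+9+6+12 = 33 ⇒ 33 days.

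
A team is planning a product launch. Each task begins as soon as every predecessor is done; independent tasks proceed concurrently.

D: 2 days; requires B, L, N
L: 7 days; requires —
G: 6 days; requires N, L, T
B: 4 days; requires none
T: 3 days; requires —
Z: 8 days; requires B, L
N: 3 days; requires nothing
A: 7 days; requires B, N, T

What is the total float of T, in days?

The longest chain is L→Z = 7+8 = 15; overall finish 15 days.
T finishes as early as 3 and must finish by 8.
Slack of T = 5 − 0 = 5 days.

5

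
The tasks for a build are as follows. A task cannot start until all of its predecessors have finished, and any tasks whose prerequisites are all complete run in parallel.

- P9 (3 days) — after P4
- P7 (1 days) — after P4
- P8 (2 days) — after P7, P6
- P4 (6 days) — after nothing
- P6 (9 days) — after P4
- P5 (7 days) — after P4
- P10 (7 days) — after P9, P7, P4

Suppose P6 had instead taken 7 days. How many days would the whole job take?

Critical path before the change: P4→P6→P8 = 6+9+2 = 17 giving 17 days.
P6 is on the critical path; changing it to 7 makes that path 15 days.
New critical path: P4→P9→P10 = 6+3+7 = 16 ⇒ 16 days.

16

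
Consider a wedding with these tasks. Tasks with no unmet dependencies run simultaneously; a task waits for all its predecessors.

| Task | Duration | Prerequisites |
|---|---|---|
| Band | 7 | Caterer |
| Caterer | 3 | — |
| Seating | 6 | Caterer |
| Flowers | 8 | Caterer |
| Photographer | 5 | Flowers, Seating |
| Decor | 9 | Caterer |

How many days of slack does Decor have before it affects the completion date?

Critical path: Caterer→Flowers→Photographer = 3+8+5 = 16, so the finish is 16 days.
The longest chain containing Decor totals 12 days.
Slack of Decor = 7 − 3 = 4 days.

4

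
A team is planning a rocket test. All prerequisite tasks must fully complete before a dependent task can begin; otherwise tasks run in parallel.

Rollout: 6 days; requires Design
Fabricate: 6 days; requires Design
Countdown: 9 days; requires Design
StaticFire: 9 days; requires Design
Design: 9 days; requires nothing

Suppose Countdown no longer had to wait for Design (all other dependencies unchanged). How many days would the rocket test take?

Original critical path: Design→StaticFire = 9+9 = 18 ⇒ 18 days.
Without Design→Countdown, Countdown's earliest start moves from 9 to 0.
New critical path: Design→StaticFire = 9+9 = 18 ⇒ 18 days.

18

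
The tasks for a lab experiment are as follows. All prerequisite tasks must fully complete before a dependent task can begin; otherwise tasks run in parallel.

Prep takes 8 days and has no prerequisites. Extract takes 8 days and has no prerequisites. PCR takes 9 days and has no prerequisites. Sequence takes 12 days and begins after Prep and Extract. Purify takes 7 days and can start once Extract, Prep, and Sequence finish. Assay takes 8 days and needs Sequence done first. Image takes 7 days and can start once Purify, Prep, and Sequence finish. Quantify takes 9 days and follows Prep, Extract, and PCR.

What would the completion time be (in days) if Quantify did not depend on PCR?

Original critical path: Prep→Sequence→Purify→Image = 8+12+7+7 = 34 ⇒ 34 days.
Without PCR→Quantify, Quantify's earliest start moves from 9 to 8.
The longest chain is now Prep→Sequence→Purify→Image = 8+12+7+7 = 34, so the project takes 34 days.

34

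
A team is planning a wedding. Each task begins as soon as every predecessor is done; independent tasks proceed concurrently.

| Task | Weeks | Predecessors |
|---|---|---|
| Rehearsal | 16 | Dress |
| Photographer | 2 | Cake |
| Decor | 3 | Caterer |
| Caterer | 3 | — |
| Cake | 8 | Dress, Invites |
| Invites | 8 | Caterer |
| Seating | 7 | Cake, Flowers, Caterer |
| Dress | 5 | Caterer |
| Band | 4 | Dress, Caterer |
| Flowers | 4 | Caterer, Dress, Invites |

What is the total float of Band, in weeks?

14

Critical path: Caterer→Invites→Cake→Seating = 3+8+8+7 = 26, so the finish is 26 weeks.
The longest chain containing Band totals 12 weeks.
Float = 26 − 12 = 14.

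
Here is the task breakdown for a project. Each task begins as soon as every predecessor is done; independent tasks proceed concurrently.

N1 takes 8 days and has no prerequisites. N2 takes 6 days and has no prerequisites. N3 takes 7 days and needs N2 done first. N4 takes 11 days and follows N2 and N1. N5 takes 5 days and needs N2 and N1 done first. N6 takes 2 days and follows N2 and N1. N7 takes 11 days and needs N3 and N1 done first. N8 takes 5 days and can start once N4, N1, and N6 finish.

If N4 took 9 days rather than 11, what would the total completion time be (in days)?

24

Actual critical path: N1→N4→N8 = 8+11+5 = 24 ⇒ 24 days.
Since N4 is critical, the -2 change carries straight to that chain (now 22 days).
Now N2→N3→N7 = 6+7+11 = 24 is longest, so the finish becomes 24 days.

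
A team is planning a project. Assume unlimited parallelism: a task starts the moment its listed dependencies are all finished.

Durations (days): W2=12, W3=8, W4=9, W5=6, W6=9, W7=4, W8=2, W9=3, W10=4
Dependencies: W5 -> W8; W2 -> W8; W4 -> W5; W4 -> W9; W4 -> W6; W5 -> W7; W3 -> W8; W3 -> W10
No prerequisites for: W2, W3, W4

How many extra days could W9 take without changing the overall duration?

Critical path: W4→W5→W7 = 9+6+4 = 19, so the finish is 19 days.
Longest path through W9: 12 days (earliest finish 12, latest finish 19).
Float = 19 − 12 = 7.

7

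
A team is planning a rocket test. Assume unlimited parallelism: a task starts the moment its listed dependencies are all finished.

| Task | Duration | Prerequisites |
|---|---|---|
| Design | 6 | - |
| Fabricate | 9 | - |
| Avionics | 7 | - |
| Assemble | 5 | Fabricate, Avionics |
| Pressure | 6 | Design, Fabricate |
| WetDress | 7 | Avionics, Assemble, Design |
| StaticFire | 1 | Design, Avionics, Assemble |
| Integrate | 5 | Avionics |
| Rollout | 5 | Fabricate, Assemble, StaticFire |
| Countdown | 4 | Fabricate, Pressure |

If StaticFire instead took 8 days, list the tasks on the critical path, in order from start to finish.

Fabricate, Assemble, StaticFire, Rollout

Baseline: Fabricate→Assemble→WetDress = 9+5+7 = 21 → 21 days.
StaticFire is off the critical path — its longest chain is 20 days, giving 1 of slack.
The binding chain switches to Fabricate→Assemble→StaticFire→Rollout = 9+5+8+5 = 27; finish 27 days.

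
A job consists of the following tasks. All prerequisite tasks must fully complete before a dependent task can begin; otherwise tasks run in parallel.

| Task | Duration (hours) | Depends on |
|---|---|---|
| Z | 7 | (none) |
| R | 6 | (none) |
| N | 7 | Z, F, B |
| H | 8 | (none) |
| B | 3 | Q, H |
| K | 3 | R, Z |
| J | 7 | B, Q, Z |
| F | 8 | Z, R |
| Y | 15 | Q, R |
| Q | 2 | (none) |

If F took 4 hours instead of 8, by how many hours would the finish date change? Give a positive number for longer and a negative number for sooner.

-1

Actual critical path: Z→F→N = 7+8+7 = 22 ⇒ 22 hours.
F is on the critical path; changing it to 4 makes that path 18 hours.
New critical path: R→Y = 6+15 = 21 ⇒ 21 hours.
Change in finish: 21 − 22 = -1 hours.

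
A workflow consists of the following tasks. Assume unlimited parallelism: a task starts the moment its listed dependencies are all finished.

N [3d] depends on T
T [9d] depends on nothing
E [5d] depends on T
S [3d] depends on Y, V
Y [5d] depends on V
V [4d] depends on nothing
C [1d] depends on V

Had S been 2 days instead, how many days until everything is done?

The binding path is T→E = 9+5 = 14; finish at 14 days.
S has 2 days of float (longest path through it is 12).
The critical path is still T→E; finish is now 14 days.

14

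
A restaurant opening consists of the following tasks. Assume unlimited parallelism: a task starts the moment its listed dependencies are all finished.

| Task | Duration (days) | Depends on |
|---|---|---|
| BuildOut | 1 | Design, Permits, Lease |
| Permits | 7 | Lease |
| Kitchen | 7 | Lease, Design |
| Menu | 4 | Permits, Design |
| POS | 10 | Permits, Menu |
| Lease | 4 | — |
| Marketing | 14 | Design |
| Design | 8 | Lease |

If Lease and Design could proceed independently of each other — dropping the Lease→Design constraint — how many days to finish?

Original critical path: Lease→Design→Menu→POS = 4+8+4+10 = 26 ⇒ 26 days.
Without Lease→Design, Design's earliest start moves from 4 to 0.
The longest chain is now Lease→Permits→Menu→POS = 4+7+4+10 = 25, so the schedule takes 25 days.

25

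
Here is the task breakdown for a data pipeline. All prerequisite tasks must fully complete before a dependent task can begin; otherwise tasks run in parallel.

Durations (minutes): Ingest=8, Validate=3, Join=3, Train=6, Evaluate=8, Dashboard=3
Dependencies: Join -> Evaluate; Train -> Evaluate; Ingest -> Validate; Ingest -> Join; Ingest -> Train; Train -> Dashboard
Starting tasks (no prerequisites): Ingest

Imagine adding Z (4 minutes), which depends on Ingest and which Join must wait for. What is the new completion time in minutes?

Originally the schedule takes 22 minutes.
With Z inserted, Join now waits for max(Ingest, Z).
New critical path: Ingest→Z→Join→Evaluate = 8+4+3+8 = 23 ⇒ 23 minutes.

23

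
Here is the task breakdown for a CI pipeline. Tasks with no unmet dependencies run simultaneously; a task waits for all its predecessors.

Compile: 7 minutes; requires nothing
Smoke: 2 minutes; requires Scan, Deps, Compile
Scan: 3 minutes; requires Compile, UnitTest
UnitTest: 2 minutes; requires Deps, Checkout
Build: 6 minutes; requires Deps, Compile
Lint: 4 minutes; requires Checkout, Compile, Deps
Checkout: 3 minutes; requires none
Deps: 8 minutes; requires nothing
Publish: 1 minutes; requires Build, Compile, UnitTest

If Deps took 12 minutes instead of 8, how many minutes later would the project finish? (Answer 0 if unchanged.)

4

As given, the longest chain is Deps→UnitTest→Scan→Smoke = 8+2+3+2 = 15, so the finish is 15 minutes.
Since Deps is critical, the +4 change carries straight to that chain (now 19 minutes).
The critical path is still Deps→UnitTest→Scan→Smoke; finish is now 19 minutes.
Change in finish: 19 − 15 = +4 minutes.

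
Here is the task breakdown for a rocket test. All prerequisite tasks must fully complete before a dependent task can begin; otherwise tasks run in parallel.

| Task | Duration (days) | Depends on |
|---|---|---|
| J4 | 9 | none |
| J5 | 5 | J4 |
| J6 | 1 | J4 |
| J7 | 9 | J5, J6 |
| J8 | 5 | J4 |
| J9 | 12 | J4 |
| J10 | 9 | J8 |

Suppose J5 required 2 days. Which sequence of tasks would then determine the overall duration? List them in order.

As given, the longest chain is J4→J5→J7 = 9+5+9 = 23, so the finish is 23 days.
J5 is on the critical path; changing it to 2 makes that path 20 days.
The binding chain switches to J4→J8→J10 = 9+5+9 = 23; finish 23 days.

J4, J8, J10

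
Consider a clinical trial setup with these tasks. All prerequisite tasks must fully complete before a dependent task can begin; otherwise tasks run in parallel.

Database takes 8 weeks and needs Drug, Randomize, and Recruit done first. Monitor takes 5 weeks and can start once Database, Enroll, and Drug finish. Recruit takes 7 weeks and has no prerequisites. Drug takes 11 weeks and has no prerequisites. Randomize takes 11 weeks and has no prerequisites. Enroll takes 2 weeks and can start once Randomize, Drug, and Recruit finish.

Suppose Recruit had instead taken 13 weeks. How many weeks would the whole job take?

26

Baseline: Randomize→Database→Monitor = 11+8+5 = 24 → 24 weeks.
Recruit has 4 weeks of float (longest path through it is 20).
The binding chain switches to Recruit→Database→Monitor = 13+8+5 = 26; finish 26 weeks.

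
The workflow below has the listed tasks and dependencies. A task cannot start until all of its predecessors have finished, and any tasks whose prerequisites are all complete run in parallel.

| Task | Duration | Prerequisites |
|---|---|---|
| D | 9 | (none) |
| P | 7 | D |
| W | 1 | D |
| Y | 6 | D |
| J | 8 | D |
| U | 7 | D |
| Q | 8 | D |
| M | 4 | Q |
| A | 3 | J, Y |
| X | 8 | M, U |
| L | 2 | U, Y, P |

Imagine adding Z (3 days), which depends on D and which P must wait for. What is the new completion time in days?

Originally the job takes 29 days.
With Z inserted, P now waits for max(D, Z).
New critical path: D→Q→M→X = 9+8+4+8 = 29 ⇒ 29 days.

29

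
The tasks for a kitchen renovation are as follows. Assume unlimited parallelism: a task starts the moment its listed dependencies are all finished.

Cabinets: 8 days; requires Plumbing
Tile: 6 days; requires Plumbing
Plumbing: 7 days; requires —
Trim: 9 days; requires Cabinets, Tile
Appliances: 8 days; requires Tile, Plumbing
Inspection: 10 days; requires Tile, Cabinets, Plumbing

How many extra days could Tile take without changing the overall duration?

Plumbing→Cabinets→Inspection = 7+8+10 = 25 sets the makespan at 25 days.
The longest chain containing Tile totals 23 days.
So Tile can slip 15 − 13 = 2 days.

2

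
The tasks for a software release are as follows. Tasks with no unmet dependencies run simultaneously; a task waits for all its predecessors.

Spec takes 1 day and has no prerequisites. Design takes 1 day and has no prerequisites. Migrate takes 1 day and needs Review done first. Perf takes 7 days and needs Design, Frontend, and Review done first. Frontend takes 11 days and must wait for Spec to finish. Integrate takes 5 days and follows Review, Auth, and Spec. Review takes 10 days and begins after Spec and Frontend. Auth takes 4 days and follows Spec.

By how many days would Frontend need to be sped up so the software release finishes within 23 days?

6

Current finish: 29 days; target: 23.
Frontend is on every critical path, so each day cut from Frontend cuts the finish by one (this holds down to a finish of 19).
Need 29 − 23 = 6 days off Frontend → Frontend becomes 5 days, finish becomes 23.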